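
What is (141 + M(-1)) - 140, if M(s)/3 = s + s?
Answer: -5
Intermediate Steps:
M(s) = 6*s (M(s) = 3*(s + s) = 3*(2*s) = 6*s)
(141 + M(-1)) - 140 = (141 + 6*(-1)) - 140 = (141 - 6) - 140 = 135 - 140 = -5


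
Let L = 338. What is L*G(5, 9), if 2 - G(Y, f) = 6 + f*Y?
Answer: -16562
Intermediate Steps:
G(Y, f) = -4 - Y*f (G(Y, f) = 2 - (6 + f*Y) = 2 - (6 + Y*f) = 2 + (-6 - Y*f) = -4 - Y*f)
L*G(5, 9) = 338*(-4 - 1*5*9) = 338*(-4 - 45) = 338*(-49) = -16562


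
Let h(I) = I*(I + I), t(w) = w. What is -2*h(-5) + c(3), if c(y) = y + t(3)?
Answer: -94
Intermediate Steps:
h(I) = 2*I² (h(I) = I*(2*I) = 2*I²)
c(y) = 3 + y (c(y) = y + 3 = 3 + y)
-2*h(-5) + c(3) = -4*(-5)² + (3 + 3) = -4*25 + 6 = -2*50 + 6 = -100 + 6 = -94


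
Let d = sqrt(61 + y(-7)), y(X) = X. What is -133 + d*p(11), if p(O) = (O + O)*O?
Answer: -133 + 726*sqrt(6) ≈ 1645.3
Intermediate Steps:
d = 3*sqrt(6) (d = sqrt(61 - 7) = sqrt(54) = 3*sqrt(6) ≈ 7.3485)
p(O) = 2*O**2 (p(O) = (2*O)*O = 2*O**2)
-133 + d*p(11) = -133 + (3*sqrt(6))*(2*11**2) = -133 + (3*sqrt(6))*(2*121) = -133 + (3*sqrt(6))*242 = -133 + 726*sqrt(6)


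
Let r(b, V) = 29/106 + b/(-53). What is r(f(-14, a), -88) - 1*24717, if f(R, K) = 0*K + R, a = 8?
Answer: -2619945/106 ≈ -24716.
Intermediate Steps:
f(R, K) = R (f(R, K) = 0 + R = R)
r(b, V) = 29/106 - b/53 (r(b, V) = 29*(1/106) + b*(-1/53) = 29/106 - b/53)
r(f(-14, a), -88) - 1*24717 = (29/106 - 1/53*(-14)) - 1*24717 = (29/106 + 14/53) - 24717 = 57/106 - 24717 = -2619945/106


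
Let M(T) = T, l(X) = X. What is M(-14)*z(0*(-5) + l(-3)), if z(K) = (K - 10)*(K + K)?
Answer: -1092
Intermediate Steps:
z(K) = 2*K*(-10 + K) (z(K) = (-10 + K)*(2*K) = 2*K*(-10 + K))
M(-14)*z(0*(-5) + l(-3)) = -28*(0*(-5) - 3)*(-10 + (0*(-5) - 3)) = -28*(0 - 3)*(-10 + (0 - 3)) = -28*(-3)*(-10 - 3) = -28*(-3)*(-13) = -14*78 = -1092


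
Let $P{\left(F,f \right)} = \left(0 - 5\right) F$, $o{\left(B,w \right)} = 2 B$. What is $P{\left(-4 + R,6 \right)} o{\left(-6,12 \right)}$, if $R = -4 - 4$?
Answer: $-720$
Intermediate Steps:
$R = -8$ ($R = -4 - 4 = -8$)
$P{\left(F,f \right)} = - 5 F$
$P{\left(-4 + R,6 \right)} o{\left(-6,12 \right)} = - 5 \left(-4 - 8\right) 2 \left(-6\right) = \left(-5\right) \left(-12\right) \left(-12\right) = 60 \left(-12\right) = -720$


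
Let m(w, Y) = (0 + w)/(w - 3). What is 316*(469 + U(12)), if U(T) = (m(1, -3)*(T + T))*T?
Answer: 102700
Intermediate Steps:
m(w, Y) = w/(-3 + w)
U(T) = -T² (U(T) = ((1/(-3 + 1))*(T + T))*T = ((1/(-2))*(2*T))*T = ((1*(-½))*(2*T))*T = (-T)*T = -T²)
316*(469 + U(12)) = 316*(469 - 1*12²) = 316*(469 - 1*144) = 316*(469 - 144) = 316*325 = 102700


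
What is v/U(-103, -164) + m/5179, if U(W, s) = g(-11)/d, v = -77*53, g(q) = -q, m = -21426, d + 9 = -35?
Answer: 84520570/5179 ≈ 16320.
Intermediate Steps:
d = -44 (d = -9 - 35 = -44)
v = -4081
U(W, s) = -¼ (U(W, s) = -1*(-11)/(-44) = 11*(-1/44) = -¼)
v/U(-103, -164) + m/5179 = -4081/(-¼) - 21426/5179 = -4081*(-4) - 21426*1/5179 = 16324 - 21426/5179 = 84520570/5179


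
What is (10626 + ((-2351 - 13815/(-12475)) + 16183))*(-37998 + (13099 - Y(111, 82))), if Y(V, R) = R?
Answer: -1524477341013/2495 ≈ -6.1101e+8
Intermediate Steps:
(10626 + ((-2351 - 13815/(-12475)) + 16183))*(-37998 + (13099 - Y(111, 82))) = (10626 + ((-2351 - 13815/(-12475)) + 16183))*(-37998 + (13099 - 1*82)) = (10626 + ((-2351 - 13815*(-1/12475)) + 16183))*(-37998 + (13099 - 82)) = (10626 + ((-2351 + 2763/2495) + 16183))*(-37998 + 13017) = (10626 + (-5862982/2495 + 16183))*(-24981) = (10626 + 34513603/2495)*(-24981) = (61025473/2495)*(-24981) = -1524477341013/2495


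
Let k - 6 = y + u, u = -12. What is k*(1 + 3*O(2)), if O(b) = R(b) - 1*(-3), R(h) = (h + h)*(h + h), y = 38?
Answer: 1856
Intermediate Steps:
R(h) = 4*h**2 (R(h) = (2*h)*(2*h) = 4*h**2)
O(b) = 3 + 4*b**2 (O(b) = 4*b**2 - 1*(-3) = 4*b**2 + 3 = 3 + 4*b**2)
k = 32 (k = 6 + (38 - 12) = 6 + 26 = 32)
k*(1 + 3*O(2)) = 32*(1 + 3*(3 + 4*2**2)) = 32*(1 + 3*(3 + 4*4)) = 32*(1 + 3*(3 + 16)) = 32*(1 + 3*19) = 32*(1 + 57) = 32*58 = 1856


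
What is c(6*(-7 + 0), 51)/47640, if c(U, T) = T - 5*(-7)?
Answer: 43/23820 ≈ 0.0018052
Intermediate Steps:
c(U, T) = 35 + T (c(U, T) = T + 35 = 35 + T)
c(6*(-7 + 0), 51)/47640 = (35 + 51)/47640 = 86*(1/47640) = 43/23820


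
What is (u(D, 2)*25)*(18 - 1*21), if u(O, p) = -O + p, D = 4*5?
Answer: 1350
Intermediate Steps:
D = 20
u(O, p) = p - O
(u(D, 2)*25)*(18 - 1*21) = ((2 - 1*20)*25)*(18 - 1*21) = ((2 - 20)*25)*(18 - 21) = -18*25*(-3) = -450*(-3) = 1350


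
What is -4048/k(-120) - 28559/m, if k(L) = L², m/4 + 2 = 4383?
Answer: -1883542/985725 ≈ -1.9108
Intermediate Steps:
m = 17524 (m = -8 + 4*4383 = -8 + 17532 = 17524)
-4048/k(-120) - 28559/m = -4048/((-120)²) - 28559/17524 = -4048/14400 - 28559*1/17524 = -4048*1/14400 - 28559/17524 = -253/900 - 28559/17524 = -1883542/985725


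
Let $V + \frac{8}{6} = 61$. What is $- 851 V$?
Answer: $- \frac{152329}{3} \approx -50776.0$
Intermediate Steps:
$V = \frac{179}{3}$ ($V = - \frac{4}{3} + 61 = \frac{179}{3} \approx 59.667$)
$- 851 V = \left(-851\right) \frac{179}{3} = - \frac{152329}{3}$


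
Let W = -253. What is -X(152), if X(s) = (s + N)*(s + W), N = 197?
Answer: 35249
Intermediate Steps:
X(s) = (-253 + s)*(197 + s) (X(s) = (s + 197)*(s - 253) = (197 + s)*(-253 + s) = (-253 + s)*(197 + s))
-X(152) = -(-49841 + 152² - 56*152) = -(-49841 + 23104 - 8512) = -1*(-35249) = 35249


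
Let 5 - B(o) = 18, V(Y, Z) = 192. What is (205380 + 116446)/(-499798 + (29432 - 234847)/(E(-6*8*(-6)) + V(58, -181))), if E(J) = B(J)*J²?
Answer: -69390834816/107764404485 ≈ -0.64391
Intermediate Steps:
B(o) = -13 (B(o) = 5 - 1*18 = 5 - 18 = -13)
E(J) = -13*J²
(205380 + 116446)/(-499798 + (29432 - 234847)/(E(-6*8*(-6)) + V(58, -181))) = (205380 + 116446)/(-499798 + (29432 - 234847)/(-13*(-6*8*(-6))² + 192)) = 321826/(-499798 - 205415/(-13*(-48*(-6))² + 192)) = 321826/(-499798 - 205415/(-13*288² + 192)) = 321826/(-499798 - 205415/(-13*82944 + 192)) = 321826/(-499798 - 205415/(-1078272 + 192)) = 321826/(-499798 - 205415/(-1078080)) = 321826/(-499798 - 205415*(-1/1078080)) = 321826/(-499798 + 41083/215616) = 321826/(-107764404485/215616) = 321826*(-215616/107764404485) = -69390834816/107764404485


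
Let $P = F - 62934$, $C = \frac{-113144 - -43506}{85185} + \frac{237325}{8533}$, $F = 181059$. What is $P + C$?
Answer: $\frac{85882748149696}{726883605} \approx 1.1815 \cdot 10^{5}$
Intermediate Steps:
$C = \frac{19622309071}{726883605}$ ($C = \left(-113144 + 43506\right) \frac{1}{85185} + 237325 \cdot \frac{1}{8533} = \left(-69638\right) \frac{1}{85185} + \frac{237325}{8533} = - \frac{69638}{85185} + \frac{237325}{8533} = \frac{19622309071}{726883605} \approx 26.995$)
$P = 118125$ ($P = 181059 - 62934 = 118125$)
$P + C = 118125 + \frac{19622309071}{726883605} = \frac{85882748149696}{726883605}$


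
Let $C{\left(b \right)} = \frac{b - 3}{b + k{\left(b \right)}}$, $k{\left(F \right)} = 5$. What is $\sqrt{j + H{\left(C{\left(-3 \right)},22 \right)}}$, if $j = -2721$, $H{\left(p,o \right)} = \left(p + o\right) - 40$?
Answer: $i \sqrt{2742} \approx 52.364 i$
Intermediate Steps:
$C{\left(b \right)} = \frac{-3 + b}{5 + b}$ ($C{\left(b \right)} = \frac{b - 3}{b + 5} = \frac{-3 + b}{5 + b}$)
$H{\left(p,o \right)} = -40 + o + p$ ($H{\left(p,o \right)} = \left(o + p\right) - 40 = -40 + o + p$)
$\sqrt{j + H{\left(C{\left(-3 \right)},22 \right)}} = \sqrt{-2721 + \left(-40 + 22 + \frac{-3 - 3}{5 - 3}\right)} = \sqrt{-2721 + \left(-40 + 22 + \frac{1}{2} \left(-6\right)\right)} = \sqrt{-2721 - 21} = \sqrt{-2742} = i \sqrt{2742}$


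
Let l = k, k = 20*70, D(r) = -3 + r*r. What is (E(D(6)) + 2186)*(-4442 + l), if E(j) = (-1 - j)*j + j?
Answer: -3337074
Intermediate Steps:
D(r) = -3 + r²
k = 1400
l = 1400
E(j) = j + j*(-1 - j) (E(j) = j*(-1 - j) + j = j + j*(-1 - j))
(E(D(6)) + 2186)*(-4442 + l) = (-(-3 + 6²)² + 2186)*(-4442 + 1400) = (-(-3 + 36)² + 2186)*(-3042) = (-1*33² + 2186)*(-3042) = (-1*1089 + 2186)*(-3042) = (-1089 + 2186)*(-3042) = 1097*(-3042) = -3337074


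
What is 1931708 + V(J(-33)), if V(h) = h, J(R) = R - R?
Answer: 1931708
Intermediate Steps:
J(R) = 0
1931708 + V(J(-33)) = 1931708 + 0 = 1931708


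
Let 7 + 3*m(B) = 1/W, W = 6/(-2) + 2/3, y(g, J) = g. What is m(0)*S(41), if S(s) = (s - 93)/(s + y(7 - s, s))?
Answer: 2704/147 ≈ 18.395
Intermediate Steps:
S(s) = -93/7 + s/7 (S(s) = (s - 93)/(s + (7 - s)) = (-93 + s)/7 = (-93 + s)*(1/7) = -93/7 + s/7)
W = -7/3 (W = 6*(-1/2) + 2*(1/3) = -3 + 2/3 = -7/3 ≈ -2.3333)
m(B) = -52/21 (m(B) = -7/3 + 1/(3*(-7/3)) = -7/3 + (1/3)*(-3/7) = -7/3 - 1/7 = -52/21)
m(0)*S(41) = -52*(-93/7 + (1/7)*41)/21 = -52*(-93/7 + 41/7)/21 = -52/21*(-52/7) = 2704/147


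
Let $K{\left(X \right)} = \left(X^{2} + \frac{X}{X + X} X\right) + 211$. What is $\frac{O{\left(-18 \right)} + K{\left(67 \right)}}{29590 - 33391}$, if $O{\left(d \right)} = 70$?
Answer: $- \frac{9607}{7602} \approx -1.2637$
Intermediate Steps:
$K{\left(X \right)} = 211 + X^{2} + \frac{X}{2}$ ($K{\left(X \right)} = \left(X^{2} + \frac{X}{2 X} X\right) + 211 = \left(X^{2} + X \frac{1}{2 X} X\right) + 211 = \left(X^{2} + \frac{X}{2}\right) + 211 = 211 + X^{2} + \frac{X}{2}$)
$\frac{O{\left(-18 \right)} + K{\left(67 \right)}}{29590 - 33391} = \frac{70 + \left(211 + 67^{2} + \frac{1}{2} \cdot 67\right)}{29590 - 33391} = \frac{70 + \left(211 + 4489 + \frac{67}{2}\right)}{-3801} = \left(70 + \frac{9467}{2}\right) \left(- \frac{1}{3801}\right) = \frac{9607}{2} \left(- \frac{1}{3801}\right) = - \frac{9607}{7602}$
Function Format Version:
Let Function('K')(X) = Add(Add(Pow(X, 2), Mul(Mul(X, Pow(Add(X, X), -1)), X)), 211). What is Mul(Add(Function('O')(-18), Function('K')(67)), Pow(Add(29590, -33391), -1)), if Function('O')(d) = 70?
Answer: Rational(-9607, 7602) ≈ -1.2637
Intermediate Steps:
Function('K')(X) = Add(211, Pow(X, 2), Mul(Rational(1, 2), X)) (Function('K')(X) = Add(Add(Pow(X, 2), Mul(Mul(X, Pow(Mul(2, X), -1)), X)), 211) = Add(Add(Pow(X, 2), Mul(Mul(X, Mul(Rational(1, 2), Pow(X, -1))), X)), 211) = Add(Add(Pow(X, 2), Mul(Rational(1, 2), X)), 211) = Add(211, Pow(X, 2), Mul(Rational(1, 2), X)))
Mul(Add(Function('O')(-18), Function('K')(67)), Pow(Add(29590, -33391), -1)) = Mul(Add(70, Add(211, Pow(67, 2), Mul(Rational(1, 2), 67))), Pow(Add(29590, -33391), -1)) = Mul(Add(70, Add(211, 4489, Rational(67, 2))), Pow(-3801, -1)) = Mul(Add(70, Rational(9467, 2)), Rational(-1, 3801)) = Mul(Rational(9607, 2), Rational(-1, 3801)) = Rational(-9607, 7602)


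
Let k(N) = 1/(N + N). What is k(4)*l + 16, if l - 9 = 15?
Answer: 19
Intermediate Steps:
l = 24 (l = 9 + 15 = 24)
k(N) = 1/(2*N)
k(4)*l + 16 = ((½)/4)*24 + 16 = ((½)*(¼))*24 + 16 = (⅛)*24 + 16 = 3 + 16 = 19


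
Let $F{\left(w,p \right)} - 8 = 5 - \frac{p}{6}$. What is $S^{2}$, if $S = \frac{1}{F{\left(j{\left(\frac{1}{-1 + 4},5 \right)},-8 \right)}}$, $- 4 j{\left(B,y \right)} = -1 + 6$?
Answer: $\frac{9}{1849} \approx 0.0048675$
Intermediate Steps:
$j{\left(B,y \right)} = - \frac{5}{4}$ ($j{\left(B,y \right)} = - \frac{-1 + 6}{4} = \left(- \frac{1}{4}\right) 5 = - \frac{5}{4}$)
$F{\left(w,p \right)} = 13 - \frac{p}{6}$ ($F{\left(w,p \right)} = 8 - \left(-5 + \frac{p}{6}\right) = 13 - \frac{p}{6}$)
$S = \frac{3}{43}$ ($S = \frac{1}{13 - - \frac{4}{3}} = \frac{1}{13 + \frac{4}{3}} = \frac{1}{\frac{43}{3}} = \frac{3}{43} \approx 0.069767$)
$S^{2} = \left(\frac{3}{43}\right)^{2} = \frac{9}{1849}$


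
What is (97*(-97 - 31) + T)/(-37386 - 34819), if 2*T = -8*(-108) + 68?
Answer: 2390/14441 ≈ 0.16550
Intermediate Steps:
T = 466 (T = (-8*(-108) + 68)/2 = (864 + 68)/2 = (½)*932 = 466)
(97*(-97 - 31) + T)/(-37386 - 34819) = (97*(-97 - 31) + 466)/(-37386 - 34819) = (97*(-128) + 466)/(-72205) = (-12416 + 466)*(-1/72205) = -11950*(-1/72205) = 2390/14441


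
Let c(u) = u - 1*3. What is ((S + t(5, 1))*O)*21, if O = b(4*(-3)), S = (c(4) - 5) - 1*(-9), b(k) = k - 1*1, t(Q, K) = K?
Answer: -1638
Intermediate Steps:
c(u) = -3 + u (c(u) = u - 3 = -3 + u)
b(k) = -1 + k (b(k) = k - 1 = -1 + k)
S = 5 (S = ((-3 + 4) - 5) - 1*(-9) = (1 - 5) + 9 = -4 + 9 = 5)
O = -13 (O = -1 + 4*(-3) = -1 - 12 = -13)
((S + t(5, 1))*O)*21 = ((5 + 1)*(-13))*21 = (6*(-13))*21 = -78*21 = -1638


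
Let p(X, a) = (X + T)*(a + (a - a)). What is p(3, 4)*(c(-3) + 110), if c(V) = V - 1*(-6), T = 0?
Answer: 1356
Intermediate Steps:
c(V) = 6 + V (c(V) = V + 6 = 6 + V)
p(X, a) = X*a (p(X, a) = (X + 0)*(a + (a - a)) = X*(a + 0) = X*a)
p(3, 4)*(c(-3) + 110) = (3*4)*((6 - 3) + 110) = 12*(3 + 110) = 12*113 = 1356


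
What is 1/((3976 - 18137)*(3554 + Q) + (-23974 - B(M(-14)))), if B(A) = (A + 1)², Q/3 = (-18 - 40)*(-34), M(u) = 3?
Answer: -1/134128660 ≈ -7.4555e-9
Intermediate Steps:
Q = 5916 (Q = 3*((-18 - 40)*(-34)) = 3*(-58*(-34)) = 3*1972 = 5916)
B(A) = (1 + A)²
1/((3976 - 18137)*(3554 + Q) + (-23974 - B(M(-14)))) = 1/((3976 - 18137)*(3554 + 5916) + (-23974 - (1 + 3)²)) = 1/(-14161*9470 + (-23974 - 1*4²)) = 1/(-134104670 + (-23974 - 1*16)) = 1/(-134104670 + (-23974 - 16)) = 1/(-134104670 - 23990) = 1/(-134128660) = -1/134128660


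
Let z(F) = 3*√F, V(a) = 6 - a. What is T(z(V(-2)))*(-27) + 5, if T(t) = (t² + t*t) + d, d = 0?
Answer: -3883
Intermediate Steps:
T(t) = 2*t² (T(t) = (t² + t*t) + 0 = (t² + t²) + 0 = 2*t² + 0 = 2*t²)
T(z(V(-2)))*(-27) + 5 = (2*(3*√(6 - 1*(-2)))²)*(-27) + 5 = (2*(3*√(6 + 2))²)*(-27) + 5 = (2*(3*√8)²)*(-27) + 5 = (2*(3*(2*√2))²)*(-27) + 5 = (2*(6*√2)²)*(-27) + 5 = (2*72)*(-27) + 5 = 144*(-27) + 5 = -3888 + 5 = -3883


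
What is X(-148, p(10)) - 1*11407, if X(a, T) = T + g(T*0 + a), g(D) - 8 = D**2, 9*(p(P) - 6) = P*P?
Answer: 94699/9 ≈ 10522.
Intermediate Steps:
p(P) = 6 + P**2/9 (p(P) = 6 + (P*P)/9 = 6 + P**2/9)
g(D) = 8 + D**2
X(a, T) = 8 + T + a**2 (X(a, T) = T + (8 + (T*0 + a)**2) = T + (8 + (0 + a)**2) = T + (8 + a**2) = 8 + T + a**2)
X(-148, p(10)) - 1*11407 = (8 + (6 + (1/9)*10**2) + (-148)**2) - 1*11407 = (8 + (6 + (1/9)*100) + 21904) - 11407 = (8 + (6 + 100/9) + 21904) - 11407 = (8 + 154/9 + 21904) - 11407 = 197362/9 - 11407 = 94699/9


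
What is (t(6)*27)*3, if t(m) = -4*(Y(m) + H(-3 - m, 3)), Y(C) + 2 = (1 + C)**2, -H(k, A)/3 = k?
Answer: -23976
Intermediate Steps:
H(k, A) = -3*k
Y(C) = -2 + (1 + C)**2
t(m) = -28 - 12*m - 4*(1 + m)**2 (t(m) = -4*((-2 + (1 + m)**2) - 3*(-3 - m)) = -4*((-2 + (1 + m)**2) + (9 + 3*m)) = -4*(7 + (1 + m)**2 + 3*m) = -28 - 12*m - 4*(1 + m)**2)
(t(6)*27)*3 = ((-32 - 20*6 - 4*6**2)*27)*3 = ((-32 - 120 - 4*36)*27)*3 = ((-32 - 120 - 144)*27)*3 = -296*27*3 = -7992*3 = -23976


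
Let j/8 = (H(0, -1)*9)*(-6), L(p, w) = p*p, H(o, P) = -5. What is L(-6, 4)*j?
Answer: 77760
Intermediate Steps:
L(p, w) = p²
j = 2160 (j = 8*(-5*9*(-6)) = 8*(-45*(-6)) = 8*270 = 2160)
L(-6, 4)*j = (-6)²*2160 = 36*2160 = 77760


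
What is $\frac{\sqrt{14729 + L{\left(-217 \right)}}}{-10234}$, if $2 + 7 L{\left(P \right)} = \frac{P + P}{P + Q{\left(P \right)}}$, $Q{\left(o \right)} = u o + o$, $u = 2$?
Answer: $- \frac{\sqrt{2886842}}{143276} \approx -0.011859$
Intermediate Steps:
$Q{\left(o \right)} = 3 o$ ($Q{\left(o \right)} = 2 o + o = 3 o$)
$L{\left(P \right)} = - \frac{3}{14}$ ($L{\left(P \right)} = - \frac{2}{7} + \frac{\left(P + P\right) \frac{1}{P + 3 P}}{7} = - \frac{2}{7} + \frac{2 P \frac{1}{4 P}}{7} = - \frac{2}{7} + \frac{1}{7} \cdot \frac{1}{2} = - \frac{2}{7} + \frac{1}{14} = - \frac{3}{14}$)
$\frac{\sqrt{14729 + L{\left(-217 \right)}}}{-10234} = \frac{\sqrt{14729 - \frac{3}{14}}}{-10234} = \sqrt{\frac{206203}{14}} \left(- \frac{1}{10234}\right) = \frac{\sqrt{2886842}}{14} \left(- \frac{1}{10234}\right) = - \frac{\sqrt{2886842}}{143276}$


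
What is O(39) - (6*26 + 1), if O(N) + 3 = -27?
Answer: -187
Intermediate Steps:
O(N) = -30 (O(N) = -3 - 27 = -30)
O(39) - (6*26 + 1) = -30 - (6*26 + 1) = -30 - (156 + 1) = -30 - 1*157 = -30 - 157 = -187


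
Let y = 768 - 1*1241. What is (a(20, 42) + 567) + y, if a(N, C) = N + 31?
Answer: 145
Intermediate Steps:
a(N, C) = 31 + N
y = -473 (y = 768 - 1241 = -473)
(a(20, 42) + 567) + y = ((31 + 20) + 567) - 473 = (51 + 567) - 473 = 618 - 473 = 145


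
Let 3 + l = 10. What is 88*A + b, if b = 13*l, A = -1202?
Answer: -105685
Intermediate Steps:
l = 7 (l = -3 + 10 = 7)
b = 91 (b = 13*7 = 91)
88*A + b = 88*(-1202) + 91 = -105776 + 91 = -105685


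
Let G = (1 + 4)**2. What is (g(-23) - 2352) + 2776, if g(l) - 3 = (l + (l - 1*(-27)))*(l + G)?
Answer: 389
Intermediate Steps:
G = 25 (G = 5**2 = 25)
g(l) = 3 + (25 + l)*(27 + 2*l) (g(l) = 3 + (l + (l - 1*(-27)))*(l + 25) = 3 + (l + (l + 27))*(25 + l) = 3 + (l + (27 + l))*(25 + l) = 3 + (27 + 2*l)*(25 + l) = 3 + (25 + l)*(27 + 2*l))
(g(-23) - 2352) + 2776 = ((678 + 2*(-23)**2 + 77*(-23)) - 2352) + 2776 = ((678 + 2*529 - 1771) - 2352) + 2776 = ((678 + 1058 - 1771) - 2352) + 2776 = (-35 - 2352) + 2776 = -2387 + 2776 = 389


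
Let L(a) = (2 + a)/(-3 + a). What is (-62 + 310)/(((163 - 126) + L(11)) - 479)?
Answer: -1984/3523 ≈ -0.56316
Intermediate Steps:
L(a) = (2 + a)/(-3 + a)
(-62 + 310)/(((163 - 126) + L(11)) - 479) = (-62 + 310)/(((163 - 126) + (2 + 11)/(-3 + 11)) - 479) = 248/((37 + 13/8) - 479) = 248/(309/8 - 479) = 248/(-3523/8) = 248*(-8/3523) = -1984/3523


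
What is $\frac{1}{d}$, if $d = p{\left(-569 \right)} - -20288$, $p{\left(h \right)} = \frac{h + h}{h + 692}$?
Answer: $\frac{123}{2494286} \approx 4.9313 \cdot 10^{-5}$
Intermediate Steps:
$p{\left(h \right)} = \frac{2 h}{692 + h}$
$d = \frac{2494286}{123}$ ($d = 2 \left(-569\right) \frac{1}{692 - 569} - -20288 = 2 \left(-569\right) \frac{1}{123} + 20288 = - \frac{1138}{123} + 20288 = \frac{2494286}{123} \approx 20279.0$)
$\frac{1}{d} = \frac{1}{\frac{2494286}{123}} = \frac{123}{2494286}$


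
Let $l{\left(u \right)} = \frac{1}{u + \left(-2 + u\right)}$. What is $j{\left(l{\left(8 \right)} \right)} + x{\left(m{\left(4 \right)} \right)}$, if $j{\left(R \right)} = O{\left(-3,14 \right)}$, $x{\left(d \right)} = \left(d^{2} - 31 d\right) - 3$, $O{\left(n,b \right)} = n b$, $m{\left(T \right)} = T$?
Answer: $-153$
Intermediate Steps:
$O{\left(n,b \right)} = b n$
$x{\left(d \right)} = -3 + d^{2} - 31 d$
$l{\left(u \right)} = \frac{1}{-2 + 2 u}$
$j{\left(R \right)} = -42$ ($j{\left(R \right)} = 14 \left(-3\right) = -42$)
$j{\left(l{\left(8 \right)} \right)} + x{\left(m{\left(4 \right)} \right)} = -42 - \left(127 - 16\right) = -42 - 111 = -153$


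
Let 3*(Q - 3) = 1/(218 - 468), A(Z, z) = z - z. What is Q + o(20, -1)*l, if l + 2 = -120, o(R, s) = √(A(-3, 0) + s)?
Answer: 2249/750 - 122*I ≈ 2.9987 - 122.0*I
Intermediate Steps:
A(Z, z) = 0
o(R, s) = √s (o(R, s) = √(0 + s) = √s)
l = -122 (l = -2 - 120 = -122)
Q = 2249/750 (Q = 3 + 1/(3*(218 - 468)) = 3 + (⅓)/(-250) = 3 + (⅓)*(-1/250) = 3 - 1/750 = 2249/750 ≈ 2.9987)
Q + o(20, -1)*l = 2249/750 + √(-1)*(-122) = 2249/750 + I*(-122) = 2249/750 - 122*I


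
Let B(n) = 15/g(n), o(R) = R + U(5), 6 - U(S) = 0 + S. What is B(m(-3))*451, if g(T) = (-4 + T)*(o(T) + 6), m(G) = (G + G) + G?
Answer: 6765/26 ≈ 260.19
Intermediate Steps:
U(S) = 6 - S (U(S) = 6 - (0 + S) = 6 - S)
m(G) = 3*G (m(G) = 2*G + G = 3*G)
o(R) = 1 + R (o(R) = R + (6 - 1*5) = R + (6 - 5) = R + 1 = 1 + R)
g(T) = (-4 + T)*(7 + T) (g(T) = (-4 + T)*((1 + T) + 6) = (-4 + T)*(7 + T))
B(n) = 15/(-28 + n² + 3*n)
B(m(-3))*451 = (15/(-28 + (3*(-3))² + 3*(3*(-3))))*451 = (15/(-28 + (-9)² + 3*(-9)))*451 = (15/(-28 + 81 - 27))*451 = (15/26)*451 = 6765/26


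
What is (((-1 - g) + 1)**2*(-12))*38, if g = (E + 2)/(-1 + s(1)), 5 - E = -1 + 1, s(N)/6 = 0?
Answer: -22344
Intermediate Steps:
s(N) = 0 (s(N) = 6*0 = 0)
E = 5 (E = 5 - (-1 + 1) = 5 - 1*0 = 5 + 0 = 5)
g = -7 (g = (5 + 2)/(-1 + 0) = 7/(-1) = 7*(-1) = -7)
(((-1 - g) + 1)**2*(-12))*38 = (((-1 - 1*(-7)) + 1)**2*(-12))*38 = (((-1 + 7) + 1)**2*(-12))*38 = ((6 + 1)**2*(-12))*38 = (7**2*(-12))*38 = (49*(-12))*38 = -588*38 = -22344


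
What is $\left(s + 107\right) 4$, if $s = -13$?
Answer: $376$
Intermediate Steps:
$\left(s + 107\right) 4 = \left(-13 + 107\right) 4 = 94 \cdot 4 = 376$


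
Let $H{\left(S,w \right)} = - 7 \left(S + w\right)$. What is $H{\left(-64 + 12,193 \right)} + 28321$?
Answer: $27334$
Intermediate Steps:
$H{\left(S,w \right)} = - 7 S - 7 w$
$H{\left(-64 + 12,193 \right)} + 28321 = \left(- 7 \left(-64 + 12\right) - 1351\right) + 28321 = \left(\left(-7\right) \left(-52\right) - 1351\right) + 28321 = \left(364 - 1351\right) + 28321 = -987 + 28321 = 27334$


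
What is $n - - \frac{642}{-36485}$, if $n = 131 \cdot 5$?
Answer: $\frac{23897033}{36485} \approx 654.98$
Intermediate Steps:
$n = 655$
$n - - \frac{642}{-36485} = 655 - - \frac{642}{-36485} = 655 - \left(-642\right) \left(- \frac{1}{36485}\right) = 655 - \frac{642}{36485} = \frac{23897033}{36485}$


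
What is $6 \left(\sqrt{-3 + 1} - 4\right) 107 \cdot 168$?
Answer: $-431424 + 107856 i \sqrt{2} \approx -4.3142 \cdot 10^{5} + 1.5253 \cdot 10^{5} i$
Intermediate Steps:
$6 \left(\sqrt{-3 + 1} - 4\right) 107 \cdot 168 = 6 \left(\sqrt{-2} - 4\right) 107 \cdot 168 = 6 \left(i \sqrt{2} - 4\right) 107 \cdot 168 = 6 \left(-4 + i \sqrt{2}\right) 107 \cdot 168 = \left(-24 + 6 i \sqrt{2}\right) 107 \cdot 168 = \left(-2568 + 642 i \sqrt{2}\right) 168 = -431424 + 107856 i \sqrt{2}$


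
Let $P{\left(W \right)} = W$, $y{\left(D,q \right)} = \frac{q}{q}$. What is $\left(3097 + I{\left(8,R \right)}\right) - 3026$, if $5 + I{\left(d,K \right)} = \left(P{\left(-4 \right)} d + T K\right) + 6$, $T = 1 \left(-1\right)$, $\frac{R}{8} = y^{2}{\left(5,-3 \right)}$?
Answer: $32$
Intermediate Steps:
$y{\left(D,q \right)} = 1$
$R = 8$ ($R = 8 \cdot 1^{2} = 8 \cdot 1 = 8$)
$T = -1$
$I{\left(d,K \right)} = 1 - K - 4 d$ ($I{\left(d,K \right)} = -5 - \left(-6 + K + 4 d\right) = 1 - K - 4 d$)
$\left(3097 + I{\left(8,R \right)}\right) - 3026 = \left(3097 - 39\right) - 3026 = 3058 - 3026 = 32$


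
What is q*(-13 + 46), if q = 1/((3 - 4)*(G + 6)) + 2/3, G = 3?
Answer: 55/3 ≈ 18.333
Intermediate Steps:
q = 5/9 (q = 1/((3 - 4)*(3 + 6)) + 2/3 = 1/(-1*9) + 2*(⅓) = 1/(-9) + ⅔ = 1*(-⅑) + ⅔ = -⅑ + ⅔ = 5/9 ≈ 0.55556)
q*(-13 + 46) = 5*(-13 + 46)/9 = (5/9)*33 = 55/3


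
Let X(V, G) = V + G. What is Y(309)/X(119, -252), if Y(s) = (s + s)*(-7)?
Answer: 618/19 ≈ 32.526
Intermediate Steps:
Y(s) = -14*s (Y(s) = (2*s)*(-7) = -14*s)
X(V, G) = G + V
Y(309)/X(119, -252) = (-14*309)/(-252 + 119) = -4326/(-133) = -4326*(-1/133) = 618/19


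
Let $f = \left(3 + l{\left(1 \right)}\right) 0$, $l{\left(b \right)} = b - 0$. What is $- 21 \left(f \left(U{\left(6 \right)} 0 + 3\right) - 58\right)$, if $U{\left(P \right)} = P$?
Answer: $1218$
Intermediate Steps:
$l{\left(b \right)} = b$ ($l{\left(b \right)} = b + 0 = b$)
$f = 0$ ($f = \left(3 + 1\right) 0 = 4 \cdot 0 = 0$)
$- 21 \left(f \left(U{\left(6 \right)} 0 + 3\right) - 58\right) = - 21 \left(0 \left(6 \cdot 0 + 3\right) - 58\right) = - 21 \left(0 \left(0 + 3\right) - 58\right) = - 21 \left(0 \cdot 3 - 58\right) = - 21 \left(0 - 58\right) = \left(-21\right) \left(-58\right) = 1218$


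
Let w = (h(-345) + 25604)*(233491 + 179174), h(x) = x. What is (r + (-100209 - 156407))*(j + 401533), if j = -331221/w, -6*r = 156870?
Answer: -35862503316930674178/315863795 ≈ -1.1354e+11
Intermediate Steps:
r = -26145 (r = -⅙*156870 = -26145)
w = 10423505235 (w = (-345 + 25604)*(233491 + 179174) = 25259*412665 = 10423505235)
j = -10037/315863795 (j = -331221/10423505235 = -331221*1/10423505235 = -10037/315863795 ≈ -3.1776e-5)
(r + (-100209 - 156407))*(j + 401533) = (-26145 + (-100209 - 156407))*(-10037/315863795 + 401533) = (-26145 - 256616)*(126829737187698/315863795) = -282761*126829737187698/315863795 = -35862503316930674178/315863795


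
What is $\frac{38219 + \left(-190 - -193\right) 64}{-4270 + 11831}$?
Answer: $\frac{38411}{7561} \approx 5.0801$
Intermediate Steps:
$\frac{38219 + \left(-190 - -193\right) 64}{-4270 + 11831} = \frac{38219 + \left(-190 + 193\right) 64}{7561} = \left(38219 + 3 \cdot 64\right) \frac{1}{7561} = \left(38219 + 192\right) \frac{1}{7561} = 38411 \cdot \frac{1}{7561} = \frac{38411}{7561}$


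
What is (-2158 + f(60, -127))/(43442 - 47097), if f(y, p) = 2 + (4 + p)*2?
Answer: 2402/3655 ≈ 0.65718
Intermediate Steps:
f(y, p) = 10 + 2*p (f(y, p) = 2 + (8 + 2*p) = 10 + 2*p)
(-2158 + f(60, -127))/(43442 - 47097) = (-2158 + (10 + 2*(-127)))/(43442 - 47097) = (-2158 + (10 - 254))/(-3655) = (-2158 - 244)*(-1/3655) = -2402*(-1/3655) = 2402/3655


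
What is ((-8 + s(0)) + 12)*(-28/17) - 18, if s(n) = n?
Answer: -418/17 ≈ -24.588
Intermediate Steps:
((-8 + s(0)) + 12)*(-28/17) - 18 = ((-8 + 0) + 12)*(-28/17) - 18 = (-8 + 12)*(-28*1/17) - 18 = 4*(-28/17) - 18 = -112/17 - 18 = -418/17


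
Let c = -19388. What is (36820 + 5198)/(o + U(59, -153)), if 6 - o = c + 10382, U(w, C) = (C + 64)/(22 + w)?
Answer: 3403458/729883 ≈ 4.6630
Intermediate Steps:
U(w, C) = (64 + C)/(22 + w)
o = 9012 (o = 6 - (-19388 + 10382) = 6 - 1*(-9006) = 6 + 9006 = 9012)
(36820 + 5198)/(o + U(59, -153)) = (36820 + 5198)/(9012 + (64 - 153)/(22 + 59)) = 42018/(9012 - 89/81) = 42018/(729883/81) = 42018*(81/729883) = 3403458/729883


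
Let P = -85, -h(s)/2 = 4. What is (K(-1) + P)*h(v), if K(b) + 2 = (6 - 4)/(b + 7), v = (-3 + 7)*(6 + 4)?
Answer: 2080/3 ≈ 693.33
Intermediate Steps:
v = 40 (v = 4*10 = 40)
h(s) = -8 (h(s) = -2*4 = -8)
K(b) = -2 + 2/(7 + b) (K(b) = -2 + (6 - 4)/(b + 7) = -2 + 2/(7 + b))
(K(-1) + P)*h(v) = (2*(-6 - 1*(-1))/(7 - 1) - 85)*(-8) = (2*(-6 + 1)/6 - 85)*(-8) = (2*(1/6)*(-5) - 85)*(-8) = (-5/3 - 85)*(-8) = -260/3*(-8) = 2080/3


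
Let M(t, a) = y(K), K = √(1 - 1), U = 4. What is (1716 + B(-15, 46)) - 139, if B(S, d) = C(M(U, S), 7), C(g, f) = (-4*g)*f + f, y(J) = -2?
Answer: 1640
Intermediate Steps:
K = 0 (K = √0 = 0)
M(t, a) = -2
C(g, f) = f - 4*f*g (C(g, f) = -4*f*g + f = f - 4*f*g)
B(S, d) = 63 (B(S, d) = 7*(1 - 4*(-2)) = 7*(1 + 8) = 7*9 = 63)
(1716 + B(-15, 46)) - 139 = (1716 + 63) - 139 = 1779 - 139 = 1640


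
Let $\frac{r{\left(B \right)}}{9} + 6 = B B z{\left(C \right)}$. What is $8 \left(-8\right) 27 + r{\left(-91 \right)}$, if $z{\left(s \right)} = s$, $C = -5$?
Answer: $-374427$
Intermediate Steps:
$r{\left(B \right)} = -54 - 45 B^{2}$ ($r{\left(B \right)} = -54 + 9 B B \left(-5\right) = -54 + 9 B^{2} \left(-5\right) = -54 + 9 \left(- 5 B^{2}\right) = -54 - 45 B^{2}$)
$8 \left(-8\right) 27 + r{\left(-91 \right)} = 8 \left(-8\right) 27 - \left(54 + 45 \left(-91\right)^{2}\right) = \left(-64\right) 27 - 372699 = -1728 - 372699 = -374427$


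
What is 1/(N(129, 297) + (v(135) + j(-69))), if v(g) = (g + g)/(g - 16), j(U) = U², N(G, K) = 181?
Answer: 119/588368 ≈ 0.00020225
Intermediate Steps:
v(g) = 2*g/(-16 + g) (v(g) = (2*g)/(-16 + g) = 2*g/(-16 + g))
1/(N(129, 297) + (v(135) + j(-69))) = 1/(181 + (2*135/(-16 + 135) + (-69)²)) = 1/(181 + (2*135/119 + 4761)) = 1/(181 + (2*135*(1/119) + 4761)) = 1/(181 + (270/119 + 4761)) = 1/(181 + 566829/119) = 1/(588368/119) = 119/588368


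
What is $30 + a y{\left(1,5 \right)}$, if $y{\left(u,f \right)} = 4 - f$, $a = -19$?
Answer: $49$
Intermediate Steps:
$30 + a y{\left(1,5 \right)} = 30 - 19 \left(4 - 5\right) = 30 - -19 = 30 + 19 = 49$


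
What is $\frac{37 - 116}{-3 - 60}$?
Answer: $\frac{79}{63} \approx 1.254$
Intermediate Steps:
$\frac{37 - 116}{-3 - 60} = \frac{1}{-63} \left(-79\right) = \left(- \frac{1}{63}\right) \left(-79\right) = \frac{79}{63}$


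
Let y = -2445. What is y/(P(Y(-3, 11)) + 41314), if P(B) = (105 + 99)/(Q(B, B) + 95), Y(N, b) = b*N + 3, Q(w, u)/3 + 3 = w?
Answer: -2445/41263 ≈ -0.059254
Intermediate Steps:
Q(w, u) = -9 + 3*w
Y(N, b) = 3 + N*b (Y(N, b) = N*b + 3 = 3 + N*b)
P(B) = 204/(86 + 3*B) (P(B) = (105 + 99)/((-9 + 3*B) + 95) = 204/(86 + 3*B))
y/(P(Y(-3, 11)) + 41314) = -2445/(204/(86 + 3*(3 - 3*11)) + 41314) = -2445/(204/(86 + 3*(3 - 33)) + 41314) = -2445/(204/(86 + 3*(-30)) + 41314) = -2445/(204/(86 - 90) + 41314) = -2445/(204/(-4) + 41314) = -2445/(204*(-1/4) + 41314) = -2445/(-51 + 41314) = -2445/41263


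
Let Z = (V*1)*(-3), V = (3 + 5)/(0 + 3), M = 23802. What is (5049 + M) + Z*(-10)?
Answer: 28931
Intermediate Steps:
V = 8/3 ≈ 2.6667
Z = -8 (Z = ((8/3)*1)*(-3) = (8/3)*(-3) = -8)
(5049 + M) + Z*(-10) = (5049 + 23802) - 8*(-10) = 28851 + 80 = 28931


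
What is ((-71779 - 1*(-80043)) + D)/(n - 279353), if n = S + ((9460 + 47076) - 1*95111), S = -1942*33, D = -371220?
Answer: 181478/191007 ≈ 0.95011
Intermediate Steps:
S = -64086
n = -102661 (n = -64086 + ((9460 + 47076) - 1*95111) = -64086 + (56536 - 95111) = -64086 - 38575 = -102661)
((-71779 - 1*(-80043)) + D)/(n - 279353) = ((-71779 - 1*(-80043)) - 371220)/(-102661 - 279353) = ((-71779 + 80043) - 371220)/(-382014) = (8264 - 371220)*(-1/382014) = -362956*(-1/382014) = 181478/191007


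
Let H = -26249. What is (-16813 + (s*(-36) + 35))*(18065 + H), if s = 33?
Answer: 147033744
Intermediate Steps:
(-16813 + (s*(-36) + 35))*(18065 + H) = (-16813 + (33*(-36) + 35))*(18065 - 26249) = (-16813 + (-1188 + 35))*(-8184) = (-16813 - 1153)*(-8184) = -17966*(-8184) = 147033744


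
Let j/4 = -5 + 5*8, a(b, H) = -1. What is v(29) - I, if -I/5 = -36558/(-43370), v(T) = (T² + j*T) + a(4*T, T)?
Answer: 21269579/4337 ≈ 4904.2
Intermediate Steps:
j = 140 (j = 4*(-5 + 5*8) = 4*(-5 + 40) = 4*35 = 140)
v(T) = -1 + T² + 140*T (v(T) = (T² + 140*T) - 1 = -1 + T² + 140*T)
I = -18279/4337 (I = -(-182790)/(-43370) = -(-182790)*(-1)/43370 = -5*18279/21685 = -18279/4337 ≈ -4.2147)
v(29) - I = (-1 + 29² + 140*29) - 1*(-18279/4337) = (-1 + 841 + 4060) + 18279/4337 = 4900 + 18279/4337 = 21269579/4337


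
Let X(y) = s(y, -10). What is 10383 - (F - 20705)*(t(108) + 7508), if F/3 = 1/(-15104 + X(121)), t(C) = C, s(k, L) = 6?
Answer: 1190474767411/7549 ≈ 1.5770e+8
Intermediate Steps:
X(y) = 6
F = -3/15098 (F = 3/(-15104 + 6) = 3/(-15098) = 3*(-1/15098) = -3/15098 ≈ -0.00019870)
10383 - (F - 20705)*(t(108) + 7508) = 10383 - (-3/15098 - 20705)*(108 + 7508) = 10383 - (-312604093)*7616/15098 = 10383 - 1*(-1190396386144/7549) = 10383 + 1190396386144/7549 = 1190474767411/7549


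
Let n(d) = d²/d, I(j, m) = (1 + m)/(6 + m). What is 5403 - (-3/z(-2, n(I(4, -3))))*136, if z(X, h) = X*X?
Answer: 5505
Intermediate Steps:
I(j, m) = (1 + m)/(6 + m)
n(d) = d
z(X, h) = X²
5403 - (-3/z(-2, n(I(4, -3))))*136 = 5403 - (-3/((-2)²))*136 = 5403 - (-3/4)*136 = 5403 - (-3*¼)*136 = 5403 - (-3)*136/4 = 5403 - 1*(-102) = 5403 + 102 = 5505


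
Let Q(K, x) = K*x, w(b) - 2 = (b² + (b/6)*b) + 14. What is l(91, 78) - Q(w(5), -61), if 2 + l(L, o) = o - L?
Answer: 16441/6 ≈ 2740.2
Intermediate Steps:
l(L, o) = -2 + o - L (l(L, o) = -2 + (o - L) = -2 + o - L)
w(b) = 16 + 7*b²/6 (w(b) = 2 + ((b² + (b/6)*b) + 14) = 2 + ((b² + b²/6) + 14) = 2 + (7*b²/6 + 14) = 2 + (14 + 7*b²/6) = 16 + 7*b²/6)
l(91, 78) - Q(w(5), -61) = (-2 + 78 - 1*91) - (16 + (7/6)*5²)*(-61) = (-2 + 78 - 91) - (16 + (7/6)*25)*(-61) = -15 - (16 + 175/6)*(-61) = -15 - 271*(-61)/6 = -15 - 1*(-16531/6) = -15 + 16531/6 = 16441/6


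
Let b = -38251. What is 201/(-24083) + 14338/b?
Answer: -352990505/921198833 ≈ -0.38319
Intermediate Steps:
201/(-24083) + 14338/b = 201/(-24083) + 14338/(-38251) = 201*(-1/24083) + 14338*(-1/38251) = -201/24083 - 14338/38251 = -352990505/921198833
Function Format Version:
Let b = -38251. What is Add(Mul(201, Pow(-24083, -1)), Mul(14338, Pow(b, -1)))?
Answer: Rational(-352990505, 921198833) ≈ -0.38319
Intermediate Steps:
Add(Mul(201, Pow(-24083, -1)), Mul(14338, Pow(b, -1))) = Add(Mul(201, Pow(-24083, -1)), Mul(14338, Pow(-38251, -1))) = Add(Mul(201, Rational(-1, 24083)), Mul(14338, Rational(-1, 38251))) = Add(Rational(-201, 24083), Rational(-14338, 38251)) = Rational(-352990505, 921198833)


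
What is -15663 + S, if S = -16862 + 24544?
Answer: -7981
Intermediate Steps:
S = 7682
-15663 + S = -15663 + 7682 = -7981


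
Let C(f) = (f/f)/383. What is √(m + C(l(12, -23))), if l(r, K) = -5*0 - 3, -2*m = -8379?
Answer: √2458215794/766 ≈ 64.726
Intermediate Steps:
m = 8379/2 (m = -½*(-8379) = 8379/2 ≈ 4189.5)
l(r, K) = -3 (l(r, K) = 0 - 3 = -3)
C(f) = 1/383 (C(f) = 1*(1/383) = 1/383)
√(m + C(l(12, -23))) = √(8379/2 + 1/383) = √(3209159/766) = √2458215794/766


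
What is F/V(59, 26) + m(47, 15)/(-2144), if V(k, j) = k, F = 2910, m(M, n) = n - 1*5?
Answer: 3119225/63248 ≈ 49.317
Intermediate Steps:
m(M, n) = -5 + n (m(M, n) = n - 5 = -5 + n)
F/V(59, 26) + m(47, 15)/(-2144) = 2910/59 + (-5 + 15)/(-2144) = 2910*(1/59) + 10*(-1/2144) = 2910/59 - 5/1072 = 3119225/63248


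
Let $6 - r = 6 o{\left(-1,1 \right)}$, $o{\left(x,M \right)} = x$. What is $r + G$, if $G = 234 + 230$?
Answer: $476$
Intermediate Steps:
$r = 12$ ($r = 6 - 6 \left(-1\right) = 6 - -6 = 6 + 6 = 12$)
$G = 464$
$r + G = 12 + 464 = 476$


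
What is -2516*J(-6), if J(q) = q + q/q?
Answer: 12580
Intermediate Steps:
J(q) = 1 + q (J(q) = q + 1 = 1 + q)
-2516*J(-6) = -2516*(1 - 6) = -2516*(-5) = 12580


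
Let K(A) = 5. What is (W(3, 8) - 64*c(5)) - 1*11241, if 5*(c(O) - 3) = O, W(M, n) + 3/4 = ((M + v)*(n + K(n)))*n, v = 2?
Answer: -43911/4 ≈ -10978.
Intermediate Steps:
W(M, n) = -3/4 + n*(2 + M)*(5 + n) (W(M, n) = -3/4 + ((M + 2)*(n + 5))*n = -3/4 + ((2 + M)*(5 + n))*n = -3/4 + n*(2 + M)*(5 + n))
c(O) = 3 + O/5
(W(3, 8) - 64*c(5)) - 1*11241 = ((-3/4 + 2*8**2 + 10*8 + 3*8**2 + 5*3*8) - 64*(3 + (1/5)*5)) - 1*11241 = ((-3/4 + 2*64 + 80 + 3*64 + 120) - 64*(3 + 1)) - 11241 = ((-3/4 + 128 + 80 + 192 + 120) - 64*4) - 11241 = (2077/4 - 256) - 11241 = 1053/4 - 11241 = -43911/4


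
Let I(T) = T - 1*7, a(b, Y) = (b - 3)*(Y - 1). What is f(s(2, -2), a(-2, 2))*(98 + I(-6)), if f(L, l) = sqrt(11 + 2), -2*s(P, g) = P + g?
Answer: 85*sqrt(13) ≈ 306.47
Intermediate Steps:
a(b, Y) = (-1 + Y)*(-3 + b) (a(b, Y) = (-3 + b)*(-1 + Y) = (-1 + Y)*(-3 + b))
s(P, g) = -P/2 - g/2 (s(P, g) = -(P + g)/2 = -P/2 - g/2)
f(L, l) = sqrt(13)
I(T) = -7 + T (I(T) = T - 7 = -7 + T)
f(s(2, -2), a(-2, 2))*(98 + I(-6)) = sqrt(13)*(98 + (-7 - 6)) = sqrt(13)*(98 - 13) = sqrt(13)*85 = 85*sqrt(13)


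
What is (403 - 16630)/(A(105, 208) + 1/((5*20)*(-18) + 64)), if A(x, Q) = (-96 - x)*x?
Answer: 28170072/36638281 ≈ 0.76887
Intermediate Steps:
A(x, Q) = x*(-96 - x)
(403 - 16630)/(A(105, 208) + 1/((5*20)*(-18) + 64)) = (403 - 16630)/(-1*105*(96 + 105) + 1/((5*20)*(-18) + 64)) = -16227/(-1*105*201 + 1/(100*(-18) + 64)) = -16227/(-21105 + 1/(-1800 + 64)) = -16227/(-21105 + 1/(-1736)) = -16227/(-21105 - 1/1736) = -16227/(-36638281/1736) = -16227*(-1736/36638281) = 28170072/36638281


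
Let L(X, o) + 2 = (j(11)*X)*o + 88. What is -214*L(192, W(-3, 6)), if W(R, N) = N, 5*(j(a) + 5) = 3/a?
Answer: 66043396/55 ≈ 1.2008e+6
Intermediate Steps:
j(a) = -5 + 3/(5*a) (j(a) = -5 + (3/a)/5 = -5 + 3/(5*a))
L(X, o) = 86 - 272*X*o/55 (L(X, o) = -2 + (((-5 + (3/5)/11)*X)*o + 88) = -2 + (((-5 + (3/5)*(1/11))*X)*o + 88) = -2 + (((-5 + 3/55)*X)*o + 88) = -2 + ((-272*X/55)*o + 88) = -2 + (-272*X*o/55 + 88) = -2 + (88 - 272*X*o/55) = 86 - 272*X*o/55)
-214*L(192, W(-3, 6)) = -214*(86 - 272/55*192*6) = -214*(86 - 313344/55) = -214*(-308614/55) = 66043396/55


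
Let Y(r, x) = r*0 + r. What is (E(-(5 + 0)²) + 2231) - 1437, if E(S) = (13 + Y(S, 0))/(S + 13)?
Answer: 795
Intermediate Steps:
Y(r, x) = r (Y(r, x) = 0 + r = r)
E(S) = 1 (E(S) = (13 + S)/(S + 13) = (13 + S)/(13 + S) = 1)
(E(-(5 + 0)²) + 2231) - 1437 = (1 + 2231) - 1437 = 2232 - 1437 = 795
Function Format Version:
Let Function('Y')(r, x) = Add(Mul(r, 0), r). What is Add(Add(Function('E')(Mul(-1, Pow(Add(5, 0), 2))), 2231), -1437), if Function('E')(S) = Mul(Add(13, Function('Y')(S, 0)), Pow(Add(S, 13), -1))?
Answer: 795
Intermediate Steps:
Function('Y')(r, x) = r (Function('Y')(r, x) = Add(0, r) = r)
Function('E')(S) = 1 (Function('E')(S) = Mul(Add(13, S), Pow(Add(S, 13), -1)) = Mul(Add(13, S), Pow(Add(13, S), -1)) = 1)
Add(Add(Function('E')(Mul(-1, Pow(Add(5, 0), 2))), 2231), -1437) = Add(Add(1, 2231), -1437) = Add(2232, -1437) = 795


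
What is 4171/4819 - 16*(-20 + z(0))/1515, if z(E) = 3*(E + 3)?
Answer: 7167209/7300785 ≈ 0.98170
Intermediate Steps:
z(E) = 9 + 3*E (z(E) = 3*(3 + E) = 9 + 3*E)
4171/4819 - 16*(-20 + z(0))/1515 = 4171/4819 - 16*(-20 + (9 + 3*0))/1515 = 4171*(1/4819) - 16*(-20 + (9 + 0))*(1/1515) = 4171/4819 - 16*(-20 + 9)*(1/1515) = 4171/4819 - 16*(-11)*(1/1515) = 4171/4819 + 176*(1/1515) = 4171/4819 + 176/1515 = 7167209/7300785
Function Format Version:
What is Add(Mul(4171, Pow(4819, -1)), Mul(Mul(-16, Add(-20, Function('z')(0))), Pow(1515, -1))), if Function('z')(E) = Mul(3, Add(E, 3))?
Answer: Rational(7167209, 7300785) ≈ 0.98170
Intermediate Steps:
Function('z')(E) = Add(9, Mul(3, E)) (Function('z')(E) = Mul(3, Add(3, E)) = Add(9, Mul(3, E)))
Add(Mul(4171, Pow(4819, -1)), Mul(Mul(-16, Add(-20, Function('z')(0))), Pow(1515, -1))) = Add(Mul(4171, Pow(4819, -1)), Mul(Mul(-16, Add(-20, Add(9, Mul(3, 0)))), Pow(1515, -1))) = Add(Mul(4171, Rational(1, 4819)), Mul(Mul(-16, Add(-20, Add(9, 0))), Rational(1, 1515))) = Add(Rational(4171, 4819), Mul(Mul(-16, Add(-20, 9)), Rational(1, 1515))) = Add(Rational(4171, 4819), Mul(Mul(-16, -11), Rational(1, 1515))) = Add(Rational(4171, 4819), Mul(176, Rational(1, 1515))) = Add(Rational(4171, 4819), Rational(176, 1515)) = Rational(7167209, 7300785)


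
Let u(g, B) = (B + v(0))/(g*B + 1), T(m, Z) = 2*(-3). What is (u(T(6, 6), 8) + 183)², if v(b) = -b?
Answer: 73839649/2209 ≈ 33427.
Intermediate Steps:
T(m, Z) = -6
u(g, B) = B/(1 + B*g) (u(g, B) = (B - 1*0)/(g*B + 1) = (B + 0)/(B*g + 1) = B/(1 + B*g))
(u(T(6, 6), 8) + 183)² = (8/(1 + 8*(-6)) + 183)² = (8/(1 - 48) + 183)² = (8/(-47) + 183)² = (8*(-1/47) + 183)² = (-8/47 + 183)² = (8593/47)² = 73839649/2209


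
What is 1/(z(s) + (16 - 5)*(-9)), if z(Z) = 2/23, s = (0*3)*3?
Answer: -23/2275 ≈ -0.010110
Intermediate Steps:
s = 0 (s = 0*3 = 0)
z(Z) = 2/23 (z(Z) = 2*(1/23) = 2/23)
1/(z(s) + (16 - 5)*(-9)) = 1/(2/23 + (16 - 5)*(-9)) = 1/(2/23 + 11*(-9)) = 1/(2/23 - 99) = 1/(-2275/23) = -23/2275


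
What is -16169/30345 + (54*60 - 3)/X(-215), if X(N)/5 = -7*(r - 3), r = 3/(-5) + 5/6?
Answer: 142603/4335 ≈ 32.896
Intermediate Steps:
r = 7/30 (r = 3*(-⅕) + 5*(⅙) = -⅗ + ⅚ = 7/30 ≈ 0.23333)
X(N) = 581/6 (X(N) = 5*(-7*(7/30 - 3)) = 5*(-7*(-83/30)) = 5*(581/30) = 581/6)
-16169/30345 + (54*60 - 3)/X(-215) = -16169/30345 + (54*60 - 3)/(581/6) = -16169*1/30345 + (3240 - 3)*(6/581) = -16169/30345 + 3237*(6/581) = -16169/30345 + 234/7 = 142603/4335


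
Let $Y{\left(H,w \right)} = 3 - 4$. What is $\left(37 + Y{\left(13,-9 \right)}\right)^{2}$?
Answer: $1296$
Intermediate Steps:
$Y{\left(H,w \right)} = -1$ ($Y{\left(H,w \right)} = 3 - 4 = -1$)
$\left(37 + Y{\left(13,-9 \right)}\right)^{2} = \left(37 - 1\right)^{2} = 36^{2} = 1296$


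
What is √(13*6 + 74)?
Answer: 2*√38 ≈ 12.329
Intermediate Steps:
√(13*6 + 74) = √(78 + 74) = √152 = 2*√38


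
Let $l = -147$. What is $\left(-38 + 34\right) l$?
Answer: $588$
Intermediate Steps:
$\left(-38 + 34\right) l = \left(-38 + 34\right) \left(-147\right) = \left(-4\right) \left(-147\right) = 588$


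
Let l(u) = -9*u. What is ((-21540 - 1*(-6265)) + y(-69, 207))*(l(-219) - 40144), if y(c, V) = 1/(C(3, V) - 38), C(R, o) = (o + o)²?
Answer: 99917577428677/171358 ≈ 5.8309e+8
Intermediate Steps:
C(R, o) = 4*o² (C(R, o) = (2*o)² = 4*o²)
y(c, V) = 1/(-38 + 4*V²) (y(c, V) = 1/(4*V² - 38) = 1/(-38 + 4*V²))
((-21540 - 1*(-6265)) + y(-69, 207))*(l(-219) - 40144) = ((-21540 - 1*(-6265)) + 1/(2*(-19 + 2*207²)))*(-9*(-219) - 40144) = ((-21540 + 6265) + 1/(2*(-19 + 2*42849)))*(1971 - 40144) = (-15275 + 1/(2*(-19 + 85698)))*(-38173) = (-15275 + (½)/85679)*(-38173) = (-15275 + (½)*(1/85679))*(-38173) = (-15275 + 1/171358)*(-38173) = -2617493449/171358*(-38173) = 99917577428677/171358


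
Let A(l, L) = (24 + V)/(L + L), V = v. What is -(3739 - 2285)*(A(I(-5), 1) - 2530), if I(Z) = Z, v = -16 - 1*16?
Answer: 3684436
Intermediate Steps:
v = -32 (v = -16 - 16 = -32)
V = -32
A(l, L) = -4/L (A(l, L) = (24 - 32)/(L + L) = -8*1/(2*L) = -4/L)
-(3739 - 2285)*(A(I(-5), 1) - 2530) = -(3739 - 2285)*(-4/1 - 2530) = -1454*(-4*1 - 2530) = -1454*(-4 - 2530) = -1454*(-2534) = -1*(-3684436) = 3684436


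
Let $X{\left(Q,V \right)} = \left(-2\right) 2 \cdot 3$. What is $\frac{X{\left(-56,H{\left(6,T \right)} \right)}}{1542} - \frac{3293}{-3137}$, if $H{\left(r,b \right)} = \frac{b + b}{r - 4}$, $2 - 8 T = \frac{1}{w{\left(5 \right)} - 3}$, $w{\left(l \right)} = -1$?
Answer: $\frac{840027}{806209} \approx 1.0419$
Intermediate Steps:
$T = \frac{9}{32}$ ($T = \frac{1}{4} - \frac{1}{8 \left(-1 - 3\right)} = \frac{1}{4} - \frac{1}{8 \left(-4\right)} = \frac{1}{4} - - \frac{1}{32} = \frac{1}{4} + \frac{1}{32} = \frac{9}{32} \approx 0.28125$)
$H{\left(r,b \right)} = \frac{2 b}{-4 + r}$
$X{\left(Q,V \right)} = -12$ ($X{\left(Q,V \right)} = \left(-4\right) 3 = -12$)
$\frac{X{\left(-56,H{\left(6,T \right)} \right)}}{1542} - \frac{3293}{-3137} = - \frac{12}{1542} - \frac{3293}{-3137} = \left(-12\right) \frac{1}{1542} - - \frac{3293}{3137} = - \frac{2}{257} + \frac{3293}{3137} = \frac{840027}{806209}$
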